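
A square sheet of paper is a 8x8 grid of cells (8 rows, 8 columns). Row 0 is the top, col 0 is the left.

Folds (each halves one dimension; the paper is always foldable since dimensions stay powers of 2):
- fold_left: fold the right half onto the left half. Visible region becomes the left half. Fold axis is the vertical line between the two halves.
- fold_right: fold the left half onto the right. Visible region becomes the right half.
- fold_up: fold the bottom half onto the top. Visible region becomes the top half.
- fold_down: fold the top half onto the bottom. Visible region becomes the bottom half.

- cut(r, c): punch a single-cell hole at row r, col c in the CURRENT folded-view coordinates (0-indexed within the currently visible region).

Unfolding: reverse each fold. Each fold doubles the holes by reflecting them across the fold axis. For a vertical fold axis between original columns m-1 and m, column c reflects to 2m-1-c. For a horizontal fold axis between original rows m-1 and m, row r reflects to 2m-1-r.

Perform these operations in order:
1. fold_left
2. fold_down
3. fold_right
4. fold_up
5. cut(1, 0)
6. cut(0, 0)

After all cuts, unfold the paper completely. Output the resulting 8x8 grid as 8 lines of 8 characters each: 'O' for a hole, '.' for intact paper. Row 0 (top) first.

Answer: .OO..OO.
.OO..OO.
.OO..OO.
.OO..OO.
.OO..OO.
.OO..OO.
.OO..OO.
.OO..OO.

Derivation:
Op 1 fold_left: fold axis v@4; visible region now rows[0,8) x cols[0,4) = 8x4
Op 2 fold_down: fold axis h@4; visible region now rows[4,8) x cols[0,4) = 4x4
Op 3 fold_right: fold axis v@2; visible region now rows[4,8) x cols[2,4) = 4x2
Op 4 fold_up: fold axis h@6; visible region now rows[4,6) x cols[2,4) = 2x2
Op 5 cut(1, 0): punch at orig (5,2); cuts so far [(5, 2)]; region rows[4,6) x cols[2,4) = 2x2
Op 6 cut(0, 0): punch at orig (4,2); cuts so far [(4, 2), (5, 2)]; region rows[4,6) x cols[2,4) = 2x2
Unfold 1 (reflect across h@6): 4 holes -> [(4, 2), (5, 2), (6, 2), (7, 2)]
Unfold 2 (reflect across v@2): 8 holes -> [(4, 1), (4, 2), (5, 1), (5, 2), (6, 1), (6, 2), (7, 1), (7, 2)]
Unfold 3 (reflect across h@4): 16 holes -> [(0, 1), (0, 2), (1, 1), (1, 2), (2, 1), (2, 2), (3, 1), (3, 2), (4, 1), (4, 2), (5, 1), (5, 2), (6, 1), (6, 2), (7, 1), (7, 2)]
Unfold 4 (reflect across v@4): 32 holes -> [(0, 1), (0, 2), (0, 5), (0, 6), (1, 1), (1, 2), (1, 5), (1, 6), (2, 1), (2, 2), (2, 5), (2, 6), (3, 1), (3, 2), (3, 5), (3, 6), (4, 1), (4, 2), (4, 5), (4, 6), (5, 1), (5, 2), (5, 5), (5, 6), (6, 1), (6, 2), (6, 5), (6, 6), (7, 1), (7, 2), (7, 5), (7, 6)]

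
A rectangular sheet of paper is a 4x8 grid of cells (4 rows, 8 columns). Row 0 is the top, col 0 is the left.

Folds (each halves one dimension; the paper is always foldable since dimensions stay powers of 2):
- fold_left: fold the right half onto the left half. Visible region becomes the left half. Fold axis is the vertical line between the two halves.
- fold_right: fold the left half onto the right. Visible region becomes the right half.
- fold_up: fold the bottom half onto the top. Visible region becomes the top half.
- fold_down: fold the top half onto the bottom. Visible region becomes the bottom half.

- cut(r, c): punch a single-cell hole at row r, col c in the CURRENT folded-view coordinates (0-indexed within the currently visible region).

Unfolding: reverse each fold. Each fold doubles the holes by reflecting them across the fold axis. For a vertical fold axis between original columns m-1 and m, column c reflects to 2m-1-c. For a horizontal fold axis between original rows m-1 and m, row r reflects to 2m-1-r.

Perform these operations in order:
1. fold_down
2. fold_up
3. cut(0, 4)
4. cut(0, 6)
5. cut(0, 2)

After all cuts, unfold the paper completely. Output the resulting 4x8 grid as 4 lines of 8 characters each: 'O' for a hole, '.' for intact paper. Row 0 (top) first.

Op 1 fold_down: fold axis h@2; visible region now rows[2,4) x cols[0,8) = 2x8
Op 2 fold_up: fold axis h@3; visible region now rows[2,3) x cols[0,8) = 1x8
Op 3 cut(0, 4): punch at orig (2,4); cuts so far [(2, 4)]; region rows[2,3) x cols[0,8) = 1x8
Op 4 cut(0, 6): punch at orig (2,6); cuts so far [(2, 4), (2, 6)]; region rows[2,3) x cols[0,8) = 1x8
Op 5 cut(0, 2): punch at orig (2,2); cuts so far [(2, 2), (2, 4), (2, 6)]; region rows[2,3) x cols[0,8) = 1x8
Unfold 1 (reflect across h@3): 6 holes -> [(2, 2), (2, 4), (2, 6), (3, 2), (3, 4), (3, 6)]
Unfold 2 (reflect across h@2): 12 holes -> [(0, 2), (0, 4), (0, 6), (1, 2), (1, 4), (1, 6), (2, 2), (2, 4), (2, 6), (3, 2), (3, 4), (3, 6)]

Answer: ..O.O.O.
..O.O.O.
..O.O.O.
..O.O.O.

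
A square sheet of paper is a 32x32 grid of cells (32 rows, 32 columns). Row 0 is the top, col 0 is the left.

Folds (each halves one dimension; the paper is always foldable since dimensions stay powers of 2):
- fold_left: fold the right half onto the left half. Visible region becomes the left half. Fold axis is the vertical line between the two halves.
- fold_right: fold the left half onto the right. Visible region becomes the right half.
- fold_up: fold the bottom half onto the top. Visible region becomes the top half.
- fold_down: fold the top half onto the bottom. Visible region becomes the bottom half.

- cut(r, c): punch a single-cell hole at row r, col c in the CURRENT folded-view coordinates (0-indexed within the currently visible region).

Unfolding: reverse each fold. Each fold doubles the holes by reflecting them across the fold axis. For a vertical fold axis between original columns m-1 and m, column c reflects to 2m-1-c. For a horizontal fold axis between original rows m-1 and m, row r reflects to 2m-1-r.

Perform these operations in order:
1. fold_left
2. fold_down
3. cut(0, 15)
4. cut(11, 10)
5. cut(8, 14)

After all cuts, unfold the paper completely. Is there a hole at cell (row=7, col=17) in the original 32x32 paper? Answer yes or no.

Op 1 fold_left: fold axis v@16; visible region now rows[0,32) x cols[0,16) = 32x16
Op 2 fold_down: fold axis h@16; visible region now rows[16,32) x cols[0,16) = 16x16
Op 3 cut(0, 15): punch at orig (16,15); cuts so far [(16, 15)]; region rows[16,32) x cols[0,16) = 16x16
Op 4 cut(11, 10): punch at orig (27,10); cuts so far [(16, 15), (27, 10)]; region rows[16,32) x cols[0,16) = 16x16
Op 5 cut(8, 14): punch at orig (24,14); cuts so far [(16, 15), (24, 14), (27, 10)]; region rows[16,32) x cols[0,16) = 16x16
Unfold 1 (reflect across h@16): 6 holes -> [(4, 10), (7, 14), (15, 15), (16, 15), (24, 14), (27, 10)]
Unfold 2 (reflect across v@16): 12 holes -> [(4, 10), (4, 21), (7, 14), (7, 17), (15, 15), (15, 16), (16, 15), (16, 16), (24, 14), (24, 17), (27, 10), (27, 21)]
Holes: [(4, 10), (4, 21), (7, 14), (7, 17), (15, 15), (15, 16), (16, 15), (16, 16), (24, 14), (24, 17), (27, 10), (27, 21)]

Answer: yes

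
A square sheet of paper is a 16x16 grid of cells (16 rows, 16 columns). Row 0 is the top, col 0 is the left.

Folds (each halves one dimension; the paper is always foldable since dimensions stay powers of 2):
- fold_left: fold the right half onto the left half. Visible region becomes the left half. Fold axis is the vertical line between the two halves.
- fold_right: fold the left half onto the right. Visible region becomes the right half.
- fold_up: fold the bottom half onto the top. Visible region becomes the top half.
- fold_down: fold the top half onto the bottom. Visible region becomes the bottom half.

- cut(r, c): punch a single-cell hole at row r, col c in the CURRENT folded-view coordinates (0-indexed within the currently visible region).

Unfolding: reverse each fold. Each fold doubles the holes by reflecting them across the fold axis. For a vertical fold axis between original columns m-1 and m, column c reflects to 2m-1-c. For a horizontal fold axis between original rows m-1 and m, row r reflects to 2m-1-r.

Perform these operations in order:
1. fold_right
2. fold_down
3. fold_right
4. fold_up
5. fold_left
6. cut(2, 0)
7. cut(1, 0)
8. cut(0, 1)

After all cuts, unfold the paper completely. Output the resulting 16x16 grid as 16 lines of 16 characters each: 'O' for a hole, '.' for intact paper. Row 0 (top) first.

Op 1 fold_right: fold axis v@8; visible region now rows[0,16) x cols[8,16) = 16x8
Op 2 fold_down: fold axis h@8; visible region now rows[8,16) x cols[8,16) = 8x8
Op 3 fold_right: fold axis v@12; visible region now rows[8,16) x cols[12,16) = 8x4
Op 4 fold_up: fold axis h@12; visible region now rows[8,12) x cols[12,16) = 4x4
Op 5 fold_left: fold axis v@14; visible region now rows[8,12) x cols[12,14) = 4x2
Op 6 cut(2, 0): punch at orig (10,12); cuts so far [(10, 12)]; region rows[8,12) x cols[12,14) = 4x2
Op 7 cut(1, 0): punch at orig (9,12); cuts so far [(9, 12), (10, 12)]; region rows[8,12) x cols[12,14) = 4x2
Op 8 cut(0, 1): punch at orig (8,13); cuts so far [(8, 13), (9, 12), (10, 12)]; region rows[8,12) x cols[12,14) = 4x2
Unfold 1 (reflect across v@14): 6 holes -> [(8, 13), (8, 14), (9, 12), (9, 15), (10, 12), (10, 15)]
Unfold 2 (reflect across h@12): 12 holes -> [(8, 13), (8, 14), (9, 12), (9, 15), (10, 12), (10, 15), (13, 12), (13, 15), (14, 12), (14, 15), (15, 13), (15, 14)]
Unfold 3 (reflect across v@12): 24 holes -> [(8, 9), (8, 10), (8, 13), (8, 14), (9, 8), (9, 11), (9, 12), (9, 15), (10, 8), (10, 11), (10, 12), (10, 15), (13, 8), (13, 11), (13, 12), (13, 15), (14, 8), (14, 11), (14, 12), (14, 15), (15, 9), (15, 10), (15, 13), (15, 14)]
Unfold 4 (reflect across h@8): 48 holes -> [(0, 9), (0, 10), (0, 13), (0, 14), (1, 8), (1, 11), (1, 12), (1, 15), (2, 8), (2, 11), (2, 12), (2, 15), (5, 8), (5, 11), (5, 12), (5, 15), (6, 8), (6, 11), (6, 12), (6, 15), (7, 9), (7, 10), (7, 13), (7, 14), (8, 9), (8, 10), (8, 13), (8, 14), (9, 8), (9, 11), (9, 12), (9, 15), (10, 8), (10, 11), (10, 12), (10, 15), (13, 8), (13, 11), (13, 12), (13, 15), (14, 8), (14, 11), (14, 12), (14, 15), (15, 9), (15, 10), (15, 13), (15, 14)]
Unfold 5 (reflect across v@8): 96 holes -> [(0, 1), (0, 2), (0, 5), (0, 6), (0, 9), (0, 10), (0, 13), (0, 14), (1, 0), (1, 3), (1, 4), (1, 7), (1, 8), (1, 11), (1, 12), (1, 15), (2, 0), (2, 3), (2, 4), (2, 7), (2, 8), (2, 11), (2, 12), (2, 15), (5, 0), (5, 3), (5, 4), (5, 7), (5, 8), (5, 11), (5, 12), (5, 15), (6, 0), (6, 3), (6, 4), (6, 7), (6, 8), (6, 11), (6, 12), (6, 15), (7, 1), (7, 2), (7, 5), (7, 6), (7, 9), (7, 10), (7, 13), (7, 14), (8, 1), (8, 2), (8, 5), (8, 6), (8, 9), (8, 10), (8, 13), (8, 14), (9, 0), (9, 3), (9, 4), (9, 7), (9, 8), (9, 11), (9, 12), (9, 15), (10, 0), (10, 3), (10, 4), (10, 7), (10, 8), (10, 11), (10, 12), (10, 15), (13, 0), (13, 3), (13, 4), (13, 7), (13, 8), (13, 11), (13, 12), (13, 15), (14, 0), (14, 3), (14, 4), (14, 7), (14, 8), (14, 11), (14, 12), (14, 15), (15, 1), (15, 2), (15, 5), (15, 6), (15, 9), (15, 10), (15, 13), (15, 14)]

Answer: .OO..OO..OO..OO.
O..OO..OO..OO..O
O..OO..OO..OO..O
................
................
O..OO..OO..OO..O
O..OO..OO..OO..O
.OO..OO..OO..OO.
.OO..OO..OO..OO.
O..OO..OO..OO..O
O..OO..OO..OO..O
................
................
O..OO..OO..OO..O
O..OO..OO..OO..O
.OO..OO..OO..OO.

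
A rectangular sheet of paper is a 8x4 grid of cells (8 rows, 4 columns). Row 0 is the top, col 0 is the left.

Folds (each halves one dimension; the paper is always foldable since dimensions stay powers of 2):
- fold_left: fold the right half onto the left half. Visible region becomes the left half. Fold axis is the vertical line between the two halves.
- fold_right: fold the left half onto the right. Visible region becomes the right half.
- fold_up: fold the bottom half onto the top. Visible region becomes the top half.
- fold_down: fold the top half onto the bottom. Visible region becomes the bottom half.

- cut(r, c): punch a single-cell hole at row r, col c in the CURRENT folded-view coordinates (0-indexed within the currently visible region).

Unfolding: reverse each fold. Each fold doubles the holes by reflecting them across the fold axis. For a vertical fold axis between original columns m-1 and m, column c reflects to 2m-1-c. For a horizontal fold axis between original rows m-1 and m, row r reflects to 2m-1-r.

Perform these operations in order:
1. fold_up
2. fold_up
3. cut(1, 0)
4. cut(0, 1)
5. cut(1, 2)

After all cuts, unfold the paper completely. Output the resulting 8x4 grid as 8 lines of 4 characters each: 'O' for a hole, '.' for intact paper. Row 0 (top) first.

Answer: .O..
O.O.
O.O.
.O..
.O..
O.O.
O.O.
.O..

Derivation:
Op 1 fold_up: fold axis h@4; visible region now rows[0,4) x cols[0,4) = 4x4
Op 2 fold_up: fold axis h@2; visible region now rows[0,2) x cols[0,4) = 2x4
Op 3 cut(1, 0): punch at orig (1,0); cuts so far [(1, 0)]; region rows[0,2) x cols[0,4) = 2x4
Op 4 cut(0, 1): punch at orig (0,1); cuts so far [(0, 1), (1, 0)]; region rows[0,2) x cols[0,4) = 2x4
Op 5 cut(1, 2): punch at orig (1,2); cuts so far [(0, 1), (1, 0), (1, 2)]; region rows[0,2) x cols[0,4) = 2x4
Unfold 1 (reflect across h@2): 6 holes -> [(0, 1), (1, 0), (1, 2), (2, 0), (2, 2), (3, 1)]
Unfold 2 (reflect across h@4): 12 holes -> [(0, 1), (1, 0), (1, 2), (2, 0), (2, 2), (3, 1), (4, 1), (5, 0), (5, 2), (6, 0), (6, 2), (7, 1)]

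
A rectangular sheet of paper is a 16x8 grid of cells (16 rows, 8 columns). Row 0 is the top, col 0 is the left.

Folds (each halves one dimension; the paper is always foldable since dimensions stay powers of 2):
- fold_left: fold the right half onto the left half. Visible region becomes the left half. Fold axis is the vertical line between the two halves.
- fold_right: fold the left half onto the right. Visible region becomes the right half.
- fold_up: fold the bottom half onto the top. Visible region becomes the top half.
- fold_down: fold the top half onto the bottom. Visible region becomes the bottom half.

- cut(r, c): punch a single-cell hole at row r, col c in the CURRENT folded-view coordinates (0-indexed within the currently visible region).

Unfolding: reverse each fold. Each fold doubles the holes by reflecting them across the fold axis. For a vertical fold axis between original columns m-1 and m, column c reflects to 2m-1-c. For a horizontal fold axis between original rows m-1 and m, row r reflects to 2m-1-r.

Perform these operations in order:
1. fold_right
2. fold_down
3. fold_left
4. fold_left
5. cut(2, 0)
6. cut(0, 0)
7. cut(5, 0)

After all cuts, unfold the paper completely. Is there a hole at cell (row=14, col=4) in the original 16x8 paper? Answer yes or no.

Answer: no

Derivation:
Op 1 fold_right: fold axis v@4; visible region now rows[0,16) x cols[4,8) = 16x4
Op 2 fold_down: fold axis h@8; visible region now rows[8,16) x cols[4,8) = 8x4
Op 3 fold_left: fold axis v@6; visible region now rows[8,16) x cols[4,6) = 8x2
Op 4 fold_left: fold axis v@5; visible region now rows[8,16) x cols[4,5) = 8x1
Op 5 cut(2, 0): punch at orig (10,4); cuts so far [(10, 4)]; region rows[8,16) x cols[4,5) = 8x1
Op 6 cut(0, 0): punch at orig (8,4); cuts so far [(8, 4), (10, 4)]; region rows[8,16) x cols[4,5) = 8x1
Op 7 cut(5, 0): punch at orig (13,4); cuts so far [(8, 4), (10, 4), (13, 4)]; region rows[8,16) x cols[4,5) = 8x1
Unfold 1 (reflect across v@5): 6 holes -> [(8, 4), (8, 5), (10, 4), (10, 5), (13, 4), (13, 5)]
Unfold 2 (reflect across v@6): 12 holes -> [(8, 4), (8, 5), (8, 6), (8, 7), (10, 4), (10, 5), (10, 6), (10, 7), (13, 4), (13, 5), (13, 6), (13, 7)]
Unfold 3 (reflect across h@8): 24 holes -> [(2, 4), (2, 5), (2, 6), (2, 7), (5, 4), (5, 5), (5, 6), (5, 7), (7, 4), (7, 5), (7, 6), (7, 7), (8, 4), (8, 5), (8, 6), (8, 7), (10, 4), (10, 5), (10, 6), (10, 7), (13, 4), (13, 5), (13, 6), (13, 7)]
Unfold 4 (reflect across v@4): 48 holes -> [(2, 0), (2, 1), (2, 2), (2, 3), (2, 4), (2, 5), (2, 6), (2, 7), (5, 0), (5, 1), (5, 2), (5, 3), (5, 4), (5, 5), (5, 6), (5, 7), (7, 0), (7, 1), (7, 2), (7, 3), (7, 4), (7, 5), (7, 6), (7, 7), (8, 0), (8, 1), (8, 2), (8, 3), (8, 4), (8, 5), (8, 6), (8, 7), (10, 0), (10, 1), (10, 2), (10, 3), (10, 4), (10, 5), (10, 6), (10, 7), (13, 0), (13, 1), (13, 2), (13, 3), (13, 4), (13, 5), (13, 6), (13, 7)]
Holes: [(2, 0), (2, 1), (2, 2), (2, 3), (2, 4), (2, 5), (2, 6), (2, 7), (5, 0), (5, 1), (5, 2), (5, 3), (5, 4), (5, 5), (5, 6), (5, 7), (7, 0), (7, 1), (7, 2), (7, 3), (7, 4), (7, 5), (7, 6), (7, 7), (8, 0), (8, 1), (8, 2), (8, 3), (8, 4), (8, 5), (8, 6), (8, 7), (10, 0), (10, 1), (10, 2), (10, 3), (10, 4), (10, 5), (10, 6), (10, 7), (13, 0), (13, 1), (13, 2), (13, 3), (13, 4), (13, 5), (13, 6), (13, 7)]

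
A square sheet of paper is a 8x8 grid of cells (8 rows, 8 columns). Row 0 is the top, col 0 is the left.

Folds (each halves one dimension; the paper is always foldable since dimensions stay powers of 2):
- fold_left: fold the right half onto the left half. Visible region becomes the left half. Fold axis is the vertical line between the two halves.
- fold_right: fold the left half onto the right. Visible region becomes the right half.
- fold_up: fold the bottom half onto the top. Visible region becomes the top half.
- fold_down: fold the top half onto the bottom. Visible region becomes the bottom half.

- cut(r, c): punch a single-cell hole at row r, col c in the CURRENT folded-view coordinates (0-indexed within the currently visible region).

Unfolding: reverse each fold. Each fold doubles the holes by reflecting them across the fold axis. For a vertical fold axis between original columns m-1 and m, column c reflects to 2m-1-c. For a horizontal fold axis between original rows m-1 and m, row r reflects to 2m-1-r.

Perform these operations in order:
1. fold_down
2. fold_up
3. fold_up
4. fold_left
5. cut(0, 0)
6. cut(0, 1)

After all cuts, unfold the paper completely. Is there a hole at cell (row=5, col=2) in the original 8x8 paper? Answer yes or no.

Answer: no

Derivation:
Op 1 fold_down: fold axis h@4; visible region now rows[4,8) x cols[0,8) = 4x8
Op 2 fold_up: fold axis h@6; visible region now rows[4,6) x cols[0,8) = 2x8
Op 3 fold_up: fold axis h@5; visible region now rows[4,5) x cols[0,8) = 1x8
Op 4 fold_left: fold axis v@4; visible region now rows[4,5) x cols[0,4) = 1x4
Op 5 cut(0, 0): punch at orig (4,0); cuts so far [(4, 0)]; region rows[4,5) x cols[0,4) = 1x4
Op 6 cut(0, 1): punch at orig (4,1); cuts so far [(4, 0), (4, 1)]; region rows[4,5) x cols[0,4) = 1x4
Unfold 1 (reflect across v@4): 4 holes -> [(4, 0), (4, 1), (4, 6), (4, 7)]
Unfold 2 (reflect across h@5): 8 holes -> [(4, 0), (4, 1), (4, 6), (4, 7), (5, 0), (5, 1), (5, 6), (5, 7)]
Unfold 3 (reflect across h@6): 16 holes -> [(4, 0), (4, 1), (4, 6), (4, 7), (5, 0), (5, 1), (5, 6), (5, 7), (6, 0), (6, 1), (6, 6), (6, 7), (7, 0), (7, 1), (7, 6), (7, 7)]
Unfold 4 (reflect across h@4): 32 holes -> [(0, 0), (0, 1), (0, 6), (0, 7), (1, 0), (1, 1), (1, 6), (1, 7), (2, 0), (2, 1), (2, 6), (2, 7), (3, 0), (3, 1), (3, 6), (3, 7), (4, 0), (4, 1), (4, 6), (4, 7), (5, 0), (5, 1), (5, 6), (5, 7), (6, 0), (6, 1), (6, 6), (6, 7), (7, 0), (7, 1), (7, 6), (7, 7)]
Holes: [(0, 0), (0, 1), (0, 6), (0, 7), (1, 0), (1, 1), (1, 6), (1, 7), (2, 0), (2, 1), (2, 6), (2, 7), (3, 0), (3, 1), (3, 6), (3, 7), (4, 0), (4, 1), (4, 6), (4, 7), (5, 0), (5, 1), (5, 6), (5, 7), (6, 0), (6, 1), (6, 6), (6, 7), (7, 0), (7, 1), (7, 6), (7, 7)]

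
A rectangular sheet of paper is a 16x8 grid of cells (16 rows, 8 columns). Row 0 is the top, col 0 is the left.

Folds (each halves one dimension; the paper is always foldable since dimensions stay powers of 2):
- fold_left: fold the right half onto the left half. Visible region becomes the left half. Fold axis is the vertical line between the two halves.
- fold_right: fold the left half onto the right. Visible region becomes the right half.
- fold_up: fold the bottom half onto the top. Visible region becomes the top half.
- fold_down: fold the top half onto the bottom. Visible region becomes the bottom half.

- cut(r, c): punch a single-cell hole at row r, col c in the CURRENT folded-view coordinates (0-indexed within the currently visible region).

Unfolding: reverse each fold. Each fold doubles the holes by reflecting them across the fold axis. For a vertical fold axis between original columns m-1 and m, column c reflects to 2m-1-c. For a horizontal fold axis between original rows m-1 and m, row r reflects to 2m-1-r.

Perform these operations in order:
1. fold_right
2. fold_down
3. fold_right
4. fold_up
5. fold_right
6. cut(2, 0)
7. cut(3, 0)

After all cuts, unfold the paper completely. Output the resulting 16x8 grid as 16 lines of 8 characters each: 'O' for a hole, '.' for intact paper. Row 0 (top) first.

Op 1 fold_right: fold axis v@4; visible region now rows[0,16) x cols[4,8) = 16x4
Op 2 fold_down: fold axis h@8; visible region now rows[8,16) x cols[4,8) = 8x4
Op 3 fold_right: fold axis v@6; visible region now rows[8,16) x cols[6,8) = 8x2
Op 4 fold_up: fold axis h@12; visible region now rows[8,12) x cols[6,8) = 4x2
Op 5 fold_right: fold axis v@7; visible region now rows[8,12) x cols[7,8) = 4x1
Op 6 cut(2, 0): punch at orig (10,7); cuts so far [(10, 7)]; region rows[8,12) x cols[7,8) = 4x1
Op 7 cut(3, 0): punch at orig (11,7); cuts so far [(10, 7), (11, 7)]; region rows[8,12) x cols[7,8) = 4x1
Unfold 1 (reflect across v@7): 4 holes -> [(10, 6), (10, 7), (11, 6), (11, 7)]
Unfold 2 (reflect across h@12): 8 holes -> [(10, 6), (10, 7), (11, 6), (11, 7), (12, 6), (12, 7), (13, 6), (13, 7)]
Unfold 3 (reflect across v@6): 16 holes -> [(10, 4), (10, 5), (10, 6), (10, 7), (11, 4), (11, 5), (11, 6), (11, 7), (12, 4), (12, 5), (12, 6), (12, 7), (13, 4), (13, 5), (13, 6), (13, 7)]
Unfold 4 (reflect across h@8): 32 holes -> [(2, 4), (2, 5), (2, 6), (2, 7), (3, 4), (3, 5), (3, 6), (3, 7), (4, 4), (4, 5), (4, 6), (4, 7), (5, 4), (5, 5), (5, 6), (5, 7), (10, 4), (10, 5), (10, 6), (10, 7), (11, 4), (11, 5), (11, 6), (11, 7), (12, 4), (12, 5), (12, 6), (12, 7), (13, 4), (13, 5), (13, 6), (13, 7)]
Unfold 5 (reflect across v@4): 64 holes -> [(2, 0), (2, 1), (2, 2), (2, 3), (2, 4), (2, 5), (2, 6), (2, 7), (3, 0), (3, 1), (3, 2), (3, 3), (3, 4), (3, 5), (3, 6), (3, 7), (4, 0), (4, 1), (4, 2), (4, 3), (4, 4), (4, 5), (4, 6), (4, 7), (5, 0), (5, 1), (5, 2), (5, 3), (5, 4), (5, 5), (5, 6), (5, 7), (10, 0), (10, 1), (10, 2), (10, 3), (10, 4), (10, 5), (10, 6), (10, 7), (11, 0), (11, 1), (11, 2), (11, 3), (11, 4), (11, 5), (11, 6), (11, 7), (12, 0), (12, 1), (12, 2), (12, 3), (12, 4), (12, 5), (12, 6), (12, 7), (13, 0), (13, 1), (13, 2), (13, 3), (13, 4), (13, 5), (13, 6), (13, 7)]

Answer: ........
........
OOOOOOOO
OOOOOOOO
OOOOOOOO
OOOOOOOO
........
........
........
........
OOOOOOOO
OOOOOOOO
OOOOOOOO
OOOOOOOO
........
........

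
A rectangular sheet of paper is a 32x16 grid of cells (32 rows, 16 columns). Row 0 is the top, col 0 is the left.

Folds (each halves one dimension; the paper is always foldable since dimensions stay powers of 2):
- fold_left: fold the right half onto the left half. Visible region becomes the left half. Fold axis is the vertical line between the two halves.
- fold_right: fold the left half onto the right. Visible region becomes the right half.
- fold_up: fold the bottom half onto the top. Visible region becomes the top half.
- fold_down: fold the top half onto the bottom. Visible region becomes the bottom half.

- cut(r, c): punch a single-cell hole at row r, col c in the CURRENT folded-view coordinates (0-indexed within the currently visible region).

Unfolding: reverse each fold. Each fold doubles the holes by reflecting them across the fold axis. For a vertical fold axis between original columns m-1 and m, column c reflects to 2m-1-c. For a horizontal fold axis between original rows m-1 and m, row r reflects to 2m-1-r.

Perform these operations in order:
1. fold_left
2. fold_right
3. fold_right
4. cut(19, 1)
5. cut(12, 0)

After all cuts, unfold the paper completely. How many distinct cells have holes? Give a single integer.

Answer: 16

Derivation:
Op 1 fold_left: fold axis v@8; visible region now rows[0,32) x cols[0,8) = 32x8
Op 2 fold_right: fold axis v@4; visible region now rows[0,32) x cols[4,8) = 32x4
Op 3 fold_right: fold axis v@6; visible region now rows[0,32) x cols[6,8) = 32x2
Op 4 cut(19, 1): punch at orig (19,7); cuts so far [(19, 7)]; region rows[0,32) x cols[6,8) = 32x2
Op 5 cut(12, 0): punch at orig (12,6); cuts so far [(12, 6), (19, 7)]; region rows[0,32) x cols[6,8) = 32x2
Unfold 1 (reflect across v@6): 4 holes -> [(12, 5), (12, 6), (19, 4), (19, 7)]
Unfold 2 (reflect across v@4): 8 holes -> [(12, 1), (12, 2), (12, 5), (12, 6), (19, 0), (19, 3), (19, 4), (19, 7)]
Unfold 3 (reflect across v@8): 16 holes -> [(12, 1), (12, 2), (12, 5), (12, 6), (12, 9), (12, 10), (12, 13), (12, 14), (19, 0), (19, 3), (19, 4), (19, 7), (19, 8), (19, 11), (19, 12), (19, 15)]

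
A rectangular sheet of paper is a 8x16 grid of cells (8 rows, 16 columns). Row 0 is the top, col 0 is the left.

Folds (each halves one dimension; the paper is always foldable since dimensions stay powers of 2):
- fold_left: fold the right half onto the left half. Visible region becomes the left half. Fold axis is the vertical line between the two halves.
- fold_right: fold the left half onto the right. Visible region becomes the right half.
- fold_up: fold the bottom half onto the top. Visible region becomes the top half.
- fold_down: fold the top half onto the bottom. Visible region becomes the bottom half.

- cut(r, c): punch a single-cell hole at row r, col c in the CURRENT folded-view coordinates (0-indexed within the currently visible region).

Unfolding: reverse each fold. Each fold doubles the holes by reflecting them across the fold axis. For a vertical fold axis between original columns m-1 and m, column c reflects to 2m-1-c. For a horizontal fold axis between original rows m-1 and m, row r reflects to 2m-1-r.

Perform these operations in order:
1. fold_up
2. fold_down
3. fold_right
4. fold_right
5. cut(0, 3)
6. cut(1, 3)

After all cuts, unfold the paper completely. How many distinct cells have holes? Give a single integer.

Op 1 fold_up: fold axis h@4; visible region now rows[0,4) x cols[0,16) = 4x16
Op 2 fold_down: fold axis h@2; visible region now rows[2,4) x cols[0,16) = 2x16
Op 3 fold_right: fold axis v@8; visible region now rows[2,4) x cols[8,16) = 2x8
Op 4 fold_right: fold axis v@12; visible region now rows[2,4) x cols[12,16) = 2x4
Op 5 cut(0, 3): punch at orig (2,15); cuts so far [(2, 15)]; region rows[2,4) x cols[12,16) = 2x4
Op 6 cut(1, 3): punch at orig (3,15); cuts so far [(2, 15), (3, 15)]; region rows[2,4) x cols[12,16) = 2x4
Unfold 1 (reflect across v@12): 4 holes -> [(2, 8), (2, 15), (3, 8), (3, 15)]
Unfold 2 (reflect across v@8): 8 holes -> [(2, 0), (2, 7), (2, 8), (2, 15), (3, 0), (3, 7), (3, 8), (3, 15)]
Unfold 3 (reflect across h@2): 16 holes -> [(0, 0), (0, 7), (0, 8), (0, 15), (1, 0), (1, 7), (1, 8), (1, 15), (2, 0), (2, 7), (2, 8), (2, 15), (3, 0), (3, 7), (3, 8), (3, 15)]
Unfold 4 (reflect across h@4): 32 holes -> [(0, 0), (0, 7), (0, 8), (0, 15), (1, 0), (1, 7), (1, 8), (1, 15), (2, 0), (2, 7), (2, 8), (2, 15), (3, 0), (3, 7), (3, 8), (3, 15), (4, 0), (4, 7), (4, 8), (4, 15), (5, 0), (5, 7), (5, 8), (5, 15), (6, 0), (6, 7), (6, 8), (6, 15), (7, 0), (7, 7), (7, 8), (7, 15)]

Answer: 32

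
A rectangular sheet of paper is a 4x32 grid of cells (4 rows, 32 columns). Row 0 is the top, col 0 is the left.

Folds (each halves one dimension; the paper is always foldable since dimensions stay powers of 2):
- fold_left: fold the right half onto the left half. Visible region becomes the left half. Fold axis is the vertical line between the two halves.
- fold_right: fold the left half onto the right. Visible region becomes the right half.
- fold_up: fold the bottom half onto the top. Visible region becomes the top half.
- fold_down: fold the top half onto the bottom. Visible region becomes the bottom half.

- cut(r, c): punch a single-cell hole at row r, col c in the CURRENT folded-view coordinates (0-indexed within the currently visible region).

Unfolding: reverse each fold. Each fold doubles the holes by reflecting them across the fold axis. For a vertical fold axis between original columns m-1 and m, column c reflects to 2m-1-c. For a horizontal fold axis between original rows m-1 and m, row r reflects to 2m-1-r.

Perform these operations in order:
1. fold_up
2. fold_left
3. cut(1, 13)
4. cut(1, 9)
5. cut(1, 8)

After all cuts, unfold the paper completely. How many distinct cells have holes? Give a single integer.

Op 1 fold_up: fold axis h@2; visible region now rows[0,2) x cols[0,32) = 2x32
Op 2 fold_left: fold axis v@16; visible region now rows[0,2) x cols[0,16) = 2x16
Op 3 cut(1, 13): punch at orig (1,13); cuts so far [(1, 13)]; region rows[0,2) x cols[0,16) = 2x16
Op 4 cut(1, 9): punch at orig (1,9); cuts so far [(1, 9), (1, 13)]; region rows[0,2) x cols[0,16) = 2x16
Op 5 cut(1, 8): punch at orig (1,8); cuts so far [(1, 8), (1, 9), (1, 13)]; region rows[0,2) x cols[0,16) = 2x16
Unfold 1 (reflect across v@16): 6 holes -> [(1, 8), (1, 9), (1, 13), (1, 18), (1, 22), (1, 23)]
Unfold 2 (reflect across h@2): 12 holes -> [(1, 8), (1, 9), (1, 13), (1, 18), (1, 22), (1, 23), (2, 8), (2, 9), (2, 13), (2, 18), (2, 22), (2, 23)]

Answer: 12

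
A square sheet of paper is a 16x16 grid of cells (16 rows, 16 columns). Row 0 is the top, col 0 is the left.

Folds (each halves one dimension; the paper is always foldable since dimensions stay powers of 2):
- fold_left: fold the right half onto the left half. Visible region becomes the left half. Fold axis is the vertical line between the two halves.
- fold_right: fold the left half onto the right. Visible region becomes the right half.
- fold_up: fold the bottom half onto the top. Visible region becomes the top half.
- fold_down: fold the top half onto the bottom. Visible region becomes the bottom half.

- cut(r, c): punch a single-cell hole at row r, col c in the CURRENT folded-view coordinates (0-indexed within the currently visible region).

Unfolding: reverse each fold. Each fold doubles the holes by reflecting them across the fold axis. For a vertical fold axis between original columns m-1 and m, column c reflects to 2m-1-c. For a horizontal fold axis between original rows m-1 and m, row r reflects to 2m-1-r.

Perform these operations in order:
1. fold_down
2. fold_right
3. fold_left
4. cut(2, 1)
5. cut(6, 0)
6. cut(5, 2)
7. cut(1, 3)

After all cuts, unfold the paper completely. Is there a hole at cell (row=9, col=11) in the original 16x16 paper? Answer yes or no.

Answer: yes

Derivation:
Op 1 fold_down: fold axis h@8; visible region now rows[8,16) x cols[0,16) = 8x16
Op 2 fold_right: fold axis v@8; visible region now rows[8,16) x cols[8,16) = 8x8
Op 3 fold_left: fold axis v@12; visible region now rows[8,16) x cols[8,12) = 8x4
Op 4 cut(2, 1): punch at orig (10,9); cuts so far [(10, 9)]; region rows[8,16) x cols[8,12) = 8x4
Op 5 cut(6, 0): punch at orig (14,8); cuts so far [(10, 9), (14, 8)]; region rows[8,16) x cols[8,12) = 8x4
Op 6 cut(5, 2): punch at orig (13,10); cuts so far [(10, 9), (13, 10), (14, 8)]; region rows[8,16) x cols[8,12) = 8x4
Op 7 cut(1, 3): punch at orig (9,11); cuts so far [(9, 11), (10, 9), (13, 10), (14, 8)]; region rows[8,16) x cols[8,12) = 8x4
Unfold 1 (reflect across v@12): 8 holes -> [(9, 11), (9, 12), (10, 9), (10, 14), (13, 10), (13, 13), (14, 8), (14, 15)]
Unfold 2 (reflect across v@8): 16 holes -> [(9, 3), (9, 4), (9, 11), (9, 12), (10, 1), (10, 6), (10, 9), (10, 14), (13, 2), (13, 5), (13, 10), (13, 13), (14, 0), (14, 7), (14, 8), (14, 15)]
Unfold 3 (reflect across h@8): 32 holes -> [(1, 0), (1, 7), (1, 8), (1, 15), (2, 2), (2, 5), (2, 10), (2, 13), (5, 1), (5, 6), (5, 9), (5, 14), (6, 3), (6, 4), (6, 11), (6, 12), (9, 3), (9, 4), (9, 11), (9, 12), (10, 1), (10, 6), (10, 9), (10, 14), (13, 2), (13, 5), (13, 10), (13, 13), (14, 0), (14, 7), (14, 8), (14, 15)]
Holes: [(1, 0), (1, 7), (1, 8), (1, 15), (2, 2), (2, 5), (2, 10), (2, 13), (5, 1), (5, 6), (5, 9), (5, 14), (6, 3), (6, 4), (6, 11), (6, 12), (9, 3), (9, 4), (9, 11), (9, 12), (10, 1), (10, 6), (10, 9), (10, 14), (13, 2), (13, 5), (13, 10), (13, 13), (14, 0), (14, 7), (14, 8), (14, 15)]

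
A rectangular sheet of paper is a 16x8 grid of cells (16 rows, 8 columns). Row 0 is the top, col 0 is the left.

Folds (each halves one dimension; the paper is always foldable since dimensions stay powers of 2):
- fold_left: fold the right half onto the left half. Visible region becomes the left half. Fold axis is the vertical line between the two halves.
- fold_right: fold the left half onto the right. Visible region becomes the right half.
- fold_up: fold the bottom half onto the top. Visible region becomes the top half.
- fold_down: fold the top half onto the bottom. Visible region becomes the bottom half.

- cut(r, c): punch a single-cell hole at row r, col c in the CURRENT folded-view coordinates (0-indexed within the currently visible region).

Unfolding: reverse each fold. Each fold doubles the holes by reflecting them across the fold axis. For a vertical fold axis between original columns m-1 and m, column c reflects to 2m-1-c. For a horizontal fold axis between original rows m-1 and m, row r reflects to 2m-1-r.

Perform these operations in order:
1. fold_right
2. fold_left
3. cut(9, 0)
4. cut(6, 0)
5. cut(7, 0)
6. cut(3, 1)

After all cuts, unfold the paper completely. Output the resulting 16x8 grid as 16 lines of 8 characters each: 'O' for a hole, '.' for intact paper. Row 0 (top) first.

Op 1 fold_right: fold axis v@4; visible region now rows[0,16) x cols[4,8) = 16x4
Op 2 fold_left: fold axis v@6; visible region now rows[0,16) x cols[4,6) = 16x2
Op 3 cut(9, 0): punch at orig (9,4); cuts so far [(9, 4)]; region rows[0,16) x cols[4,6) = 16x2
Op 4 cut(6, 0): punch at orig (6,4); cuts so far [(6, 4), (9, 4)]; region rows[0,16) x cols[4,6) = 16x2
Op 5 cut(7, 0): punch at orig (7,4); cuts so far [(6, 4), (7, 4), (9, 4)]; region rows[0,16) x cols[4,6) = 16x2
Op 6 cut(3, 1): punch at orig (3,5); cuts so far [(3, 5), (6, 4), (7, 4), (9, 4)]; region rows[0,16) x cols[4,6) = 16x2
Unfold 1 (reflect across v@6): 8 holes -> [(3, 5), (3, 6), (6, 4), (6, 7), (7, 4), (7, 7), (9, 4), (9, 7)]
Unfold 2 (reflect across v@4): 16 holes -> [(3, 1), (3, 2), (3, 5), (3, 6), (6, 0), (6, 3), (6, 4), (6, 7), (7, 0), (7, 3), (7, 4), (7, 7), (9, 0), (9, 3), (9, 4), (9, 7)]

Answer: ........
........
........
.OO..OO.
........
........
O..OO..O
O..OO..O
........
O..OO..O
........
........
........
........
........
........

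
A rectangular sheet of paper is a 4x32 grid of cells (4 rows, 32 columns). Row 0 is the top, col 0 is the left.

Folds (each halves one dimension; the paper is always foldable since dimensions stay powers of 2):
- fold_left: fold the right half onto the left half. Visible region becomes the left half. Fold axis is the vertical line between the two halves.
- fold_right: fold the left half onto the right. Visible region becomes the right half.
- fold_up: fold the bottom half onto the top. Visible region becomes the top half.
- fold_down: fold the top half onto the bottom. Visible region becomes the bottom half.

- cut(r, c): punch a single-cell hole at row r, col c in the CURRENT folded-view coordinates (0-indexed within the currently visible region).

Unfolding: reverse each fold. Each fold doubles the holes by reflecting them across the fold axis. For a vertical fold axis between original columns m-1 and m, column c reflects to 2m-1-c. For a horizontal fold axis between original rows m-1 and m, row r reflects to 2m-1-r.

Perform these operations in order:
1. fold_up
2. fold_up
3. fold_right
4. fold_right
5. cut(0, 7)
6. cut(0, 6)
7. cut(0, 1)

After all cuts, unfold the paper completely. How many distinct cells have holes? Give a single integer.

Op 1 fold_up: fold axis h@2; visible region now rows[0,2) x cols[0,32) = 2x32
Op 2 fold_up: fold axis h@1; visible region now rows[0,1) x cols[0,32) = 1x32
Op 3 fold_right: fold axis v@16; visible region now rows[0,1) x cols[16,32) = 1x16
Op 4 fold_right: fold axis v@24; visible region now rows[0,1) x cols[24,32) = 1x8
Op 5 cut(0, 7): punch at orig (0,31); cuts so far [(0, 31)]; region rows[0,1) x cols[24,32) = 1x8
Op 6 cut(0, 6): punch at orig (0,30); cuts so far [(0, 30), (0, 31)]; region rows[0,1) x cols[24,32) = 1x8
Op 7 cut(0, 1): punch at orig (0,25); cuts so far [(0, 25), (0, 30), (0, 31)]; region rows[0,1) x cols[24,32) = 1x8
Unfold 1 (reflect across v@24): 6 holes -> [(0, 16), (0, 17), (0, 22), (0, 25), (0, 30), (0, 31)]
Unfold 2 (reflect across v@16): 12 holes -> [(0, 0), (0, 1), (0, 6), (0, 9), (0, 14), (0, 15), (0, 16), (0, 17), (0, 22), (0, 25), (0, 30), (0, 31)]
Unfold 3 (reflect across h@1): 24 holes -> [(0, 0), (0, 1), (0, 6), (0, 9), (0, 14), (0, 15), (0, 16), (0, 17), (0, 22), (0, 25), (0, 30), (0, 31), (1, 0), (1, 1), (1, 6), (1, 9), (1, 14), (1, 15), (1, 16), (1, 17), (1, 22), (1, 25), (1, 30), (1, 31)]
Unfold 4 (reflect across h@2): 48 holes -> [(0, 0), (0, 1), (0, 6), (0, 9), (0, 14), (0, 15), (0, 16), (0, 17), (0, 22), (0, 25), (0, 30), (0, 31), (1, 0), (1, 1), (1, 6), (1, 9), (1, 14), (1, 15), (1, 16), (1, 17), (1, 22), (1, 25), (1, 30), (1, 31), (2, 0), (2, 1), (2, 6), (2, 9), (2, 14), (2, 15), (2, 16), (2, 17), (2, 22), (2, 25), (2, 30), (2, 31), (3, 0), (3, 1), (3, 6), (3, 9), (3, 14), (3, 15), (3, 16), (3, 17), (3, 22), (3, 25), (3, 30), (3, 31)]

Answer: 48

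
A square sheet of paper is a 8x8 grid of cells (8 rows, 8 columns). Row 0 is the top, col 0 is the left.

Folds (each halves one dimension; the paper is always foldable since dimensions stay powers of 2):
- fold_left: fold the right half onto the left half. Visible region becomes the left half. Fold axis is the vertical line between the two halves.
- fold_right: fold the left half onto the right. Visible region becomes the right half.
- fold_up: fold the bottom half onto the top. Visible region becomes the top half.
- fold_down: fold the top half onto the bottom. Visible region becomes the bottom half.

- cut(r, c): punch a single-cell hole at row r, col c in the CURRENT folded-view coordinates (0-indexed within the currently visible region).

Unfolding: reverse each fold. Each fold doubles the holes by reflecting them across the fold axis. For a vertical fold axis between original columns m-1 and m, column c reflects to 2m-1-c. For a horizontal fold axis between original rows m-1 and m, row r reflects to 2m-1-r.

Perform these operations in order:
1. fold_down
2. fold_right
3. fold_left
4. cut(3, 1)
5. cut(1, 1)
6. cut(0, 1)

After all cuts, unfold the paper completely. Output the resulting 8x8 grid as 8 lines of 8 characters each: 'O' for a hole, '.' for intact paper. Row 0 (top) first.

Answer: .OO..OO.
........
.OO..OO.
.OO..OO.
.OO..OO.
.OO..OO.
........
.OO..OO.

Derivation:
Op 1 fold_down: fold axis h@4; visible region now rows[4,8) x cols[0,8) = 4x8
Op 2 fold_right: fold axis v@4; visible region now rows[4,8) x cols[4,8) = 4x4
Op 3 fold_left: fold axis v@6; visible region now rows[4,8) x cols[4,6) = 4x2
Op 4 cut(3, 1): punch at orig (7,5); cuts so far [(7, 5)]; region rows[4,8) x cols[4,6) = 4x2
Op 5 cut(1, 1): punch at orig (5,5); cuts so far [(5, 5), (7, 5)]; region rows[4,8) x cols[4,6) = 4x2
Op 6 cut(0, 1): punch at orig (4,5); cuts so far [(4, 5), (5, 5), (7, 5)]; region rows[4,8) x cols[4,6) = 4x2
Unfold 1 (reflect across v@6): 6 holes -> [(4, 5), (4, 6), (5, 5), (5, 6), (7, 5), (7, 6)]
Unfold 2 (reflect across v@4): 12 holes -> [(4, 1), (4, 2), (4, 5), (4, 6), (5, 1), (5, 2), (5, 5), (5, 6), (7, 1), (7, 2), (7, 5), (7, 6)]
Unfold 3 (reflect across h@4): 24 holes -> [(0, 1), (0, 2), (0, 5), (0, 6), (2, 1), (2, 2), (2, 5), (2, 6), (3, 1), (3, 2), (3, 5), (3, 6), (4, 1), (4, 2), (4, 5), (4, 6), (5, 1), (5, 2), (5, 5), (5, 6), (7, 1), (7, 2), (7, 5), (7, 6)]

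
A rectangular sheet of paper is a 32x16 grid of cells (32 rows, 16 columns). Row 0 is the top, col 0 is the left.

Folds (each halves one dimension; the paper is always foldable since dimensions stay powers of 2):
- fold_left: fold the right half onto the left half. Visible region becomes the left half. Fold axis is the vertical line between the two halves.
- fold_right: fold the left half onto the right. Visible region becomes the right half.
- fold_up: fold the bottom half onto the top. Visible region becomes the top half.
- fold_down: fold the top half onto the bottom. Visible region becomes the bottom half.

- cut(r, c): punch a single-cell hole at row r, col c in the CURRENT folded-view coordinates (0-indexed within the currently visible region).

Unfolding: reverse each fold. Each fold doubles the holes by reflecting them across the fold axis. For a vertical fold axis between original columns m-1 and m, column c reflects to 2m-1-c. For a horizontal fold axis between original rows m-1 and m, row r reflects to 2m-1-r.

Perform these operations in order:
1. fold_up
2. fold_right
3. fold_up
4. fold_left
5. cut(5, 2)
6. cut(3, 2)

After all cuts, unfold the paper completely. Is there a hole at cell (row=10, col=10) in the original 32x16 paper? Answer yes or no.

Op 1 fold_up: fold axis h@16; visible region now rows[0,16) x cols[0,16) = 16x16
Op 2 fold_right: fold axis v@8; visible region now rows[0,16) x cols[8,16) = 16x8
Op 3 fold_up: fold axis h@8; visible region now rows[0,8) x cols[8,16) = 8x8
Op 4 fold_left: fold axis v@12; visible region now rows[0,8) x cols[8,12) = 8x4
Op 5 cut(5, 2): punch at orig (5,10); cuts so far [(5, 10)]; region rows[0,8) x cols[8,12) = 8x4
Op 6 cut(3, 2): punch at orig (3,10); cuts so far [(3, 10), (5, 10)]; region rows[0,8) x cols[8,12) = 8x4
Unfold 1 (reflect across v@12): 4 holes -> [(3, 10), (3, 13), (5, 10), (5, 13)]
Unfold 2 (reflect across h@8): 8 holes -> [(3, 10), (3, 13), (5, 10), (5, 13), (10, 10), (10, 13), (12, 10), (12, 13)]
Unfold 3 (reflect across v@8): 16 holes -> [(3, 2), (3, 5), (3, 10), (3, 13), (5, 2), (5, 5), (5, 10), (5, 13), (10, 2), (10, 5), (10, 10), (10, 13), (12, 2), (12, 5), (12, 10), (12, 13)]
Unfold 4 (reflect across h@16): 32 holes -> [(3, 2), (3, 5), (3, 10), (3, 13), (5, 2), (5, 5), (5, 10), (5, 13), (10, 2), (10, 5), (10, 10), (10, 13), (12, 2), (12, 5), (12, 10), (12, 13), (19, 2), (19, 5), (19, 10), (19, 13), (21, 2), (21, 5), (21, 10), (21, 13), (26, 2), (26, 5), (26, 10), (26, 13), (28, 2), (28, 5), (28, 10), (28, 13)]
Holes: [(3, 2), (3, 5), (3, 10), (3, 13), (5, 2), (5, 5), (5, 10), (5, 13), (10, 2), (10, 5), (10, 10), (10, 13), (12, 2), (12, 5), (12, 10), (12, 13), (19, 2), (19, 5), (19, 10), (19, 13), (21, 2), (21, 5), (21, 10), (21, 13), (26, 2), (26, 5), (26, 10), (26, 13), (28, 2), (28, 5), (28, 10), (28, 13)]

Answer: yes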